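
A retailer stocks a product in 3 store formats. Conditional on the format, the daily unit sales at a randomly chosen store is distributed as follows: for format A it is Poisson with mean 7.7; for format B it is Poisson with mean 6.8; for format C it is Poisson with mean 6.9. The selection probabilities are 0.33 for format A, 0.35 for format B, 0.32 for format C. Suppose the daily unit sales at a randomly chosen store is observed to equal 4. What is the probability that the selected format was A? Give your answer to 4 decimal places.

Likelihoods P(X=4 | ·): A: 0.0663261; B: 0.0992252; C: 0.0951816.
Posterior ∝ prior × likelihood. Numerator for A: 0.33·0.0663261 = 0.0218876.
Normalizing constant: 0.33·0.0663261 + 0.35·0.0992252 + 0.32·0.0951816 = 0.0870745.
P(A | observation) = 0.0218876 / 0.0870745 = 0.251366.

0.2514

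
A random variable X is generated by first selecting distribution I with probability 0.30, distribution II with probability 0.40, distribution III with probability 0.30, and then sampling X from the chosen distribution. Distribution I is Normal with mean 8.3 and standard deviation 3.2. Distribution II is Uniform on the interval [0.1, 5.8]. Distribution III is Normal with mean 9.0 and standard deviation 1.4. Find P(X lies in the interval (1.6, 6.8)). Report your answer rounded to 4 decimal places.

Conditional on each component, P(1.6 < X < 6.8): I: 0.301483; II: 0.736842; III: 0.0580415.
By total probability, P(1.6 < X < 6.8) = 0.3·0.301483 + 0.4·0.736842 + 0.3·0.0580415 = 0.402594.

0.4026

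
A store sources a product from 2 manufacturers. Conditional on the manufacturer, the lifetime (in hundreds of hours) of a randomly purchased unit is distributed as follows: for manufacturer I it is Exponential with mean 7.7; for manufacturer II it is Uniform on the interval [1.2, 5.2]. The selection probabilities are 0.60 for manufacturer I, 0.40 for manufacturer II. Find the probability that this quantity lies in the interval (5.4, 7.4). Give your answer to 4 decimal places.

Conditional on each manufacturer, P(5.4 < X < 7.4): I: 0.113446; II: 0.
By total probability, P(5.4 < X < 7.4) = 0.6·0.113446 + 0.4·0 = 0.0680673.

0.0681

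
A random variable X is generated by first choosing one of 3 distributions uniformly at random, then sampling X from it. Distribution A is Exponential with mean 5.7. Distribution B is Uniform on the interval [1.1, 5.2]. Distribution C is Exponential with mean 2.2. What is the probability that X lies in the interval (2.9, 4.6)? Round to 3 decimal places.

0.238

Conditional on each component, P(2.9 < X < 4.6): A: 0.155047; B: 0.414634; C: 0.144047.
By total probability, P(2.9 < X < 4.6) = 0.333333·0.155047 + 0.333333·0.414634 + 0.333333·0.144047 = 0.237909.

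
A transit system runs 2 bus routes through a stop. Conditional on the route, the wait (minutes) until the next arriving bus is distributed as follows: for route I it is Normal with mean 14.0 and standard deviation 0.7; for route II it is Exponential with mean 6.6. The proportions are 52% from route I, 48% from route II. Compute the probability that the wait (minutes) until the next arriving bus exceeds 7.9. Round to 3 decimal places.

Conditional on each route, P(X > 7.9): I: 1; II: 0.302108.
By total probability, P(X > 7.9) = 0.52·1 + 0.48·0.302108 = 0.665012.

0.665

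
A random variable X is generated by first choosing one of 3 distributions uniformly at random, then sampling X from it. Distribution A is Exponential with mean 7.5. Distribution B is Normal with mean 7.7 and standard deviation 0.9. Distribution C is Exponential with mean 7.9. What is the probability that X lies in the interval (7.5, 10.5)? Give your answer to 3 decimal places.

Conditional on each component, P(7.5 < X < 10.5): A: 0.121282; B: 0.586998; C: 0.122274.
By total probability, P(7.5 < X < 10.5) = 0.333333·0.121282 + 0.333333·0.586998 + 0.333333·0.122274 = 0.276851.

0.277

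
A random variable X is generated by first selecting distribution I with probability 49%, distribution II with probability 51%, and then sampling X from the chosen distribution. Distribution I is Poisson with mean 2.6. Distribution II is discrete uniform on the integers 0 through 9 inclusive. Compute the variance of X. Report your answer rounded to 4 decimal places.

6.3836

Per component, I: μ=2.6, E[X²]=9.36; II: μ=4.5, E[X²]=28.5.
E[X] = 0.49·2.6 + 0.51·4.5 = 3.569.
E[X²] = 0.49·9.36 + 0.51·28.5 = 19.1214.
Var(X) = E[X²] − (E[X])² = 19.1214 − 12.7378 = 6.38364.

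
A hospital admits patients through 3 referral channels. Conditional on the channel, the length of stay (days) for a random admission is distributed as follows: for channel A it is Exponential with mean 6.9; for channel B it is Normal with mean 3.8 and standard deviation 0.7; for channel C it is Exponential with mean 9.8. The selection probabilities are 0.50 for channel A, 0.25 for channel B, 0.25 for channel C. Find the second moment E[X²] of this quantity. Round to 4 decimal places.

99.3625

For each component E[X²] = Var + (mean)², giving A: 95.22; B: 14.93; C: 192.08.
Overall E[X²] = 0.5·95.22 + 0.25·14.93 + 0.25·192.08 = 99.3625.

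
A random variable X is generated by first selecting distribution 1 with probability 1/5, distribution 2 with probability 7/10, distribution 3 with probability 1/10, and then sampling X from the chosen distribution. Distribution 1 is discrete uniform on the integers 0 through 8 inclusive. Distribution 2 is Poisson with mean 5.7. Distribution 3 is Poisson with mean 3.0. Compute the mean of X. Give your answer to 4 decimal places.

5.0900

Component means — 1: 4; 2: 5.7; 3: 3.
E[X] = 0.2·4 + 0.7·5.7 + 0.1·3 = 5.09.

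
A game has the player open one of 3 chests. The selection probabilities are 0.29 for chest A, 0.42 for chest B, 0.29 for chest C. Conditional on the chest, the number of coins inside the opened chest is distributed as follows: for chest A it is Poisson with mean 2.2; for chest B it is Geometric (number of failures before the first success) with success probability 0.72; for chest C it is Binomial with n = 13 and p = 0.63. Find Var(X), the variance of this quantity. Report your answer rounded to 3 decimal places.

Per component, A: μ=2.2, E[X²]=7.04; B: μ=0.388889, E[X²]=0.691358; C: μ=8.19, E[X²]=70.1064.
E[X] = 0.29·2.2 + 0.42·0.388889 + 0.29·8.19 = 3.17643.
E[X²] = 0.29·7.04 + 0.42·0.691358 + 0.29·70.1064 = 22.6628.
Var(X) = E[X²] − (E[X])² = 22.6628 − 10.0897 = 12.5731.

12.573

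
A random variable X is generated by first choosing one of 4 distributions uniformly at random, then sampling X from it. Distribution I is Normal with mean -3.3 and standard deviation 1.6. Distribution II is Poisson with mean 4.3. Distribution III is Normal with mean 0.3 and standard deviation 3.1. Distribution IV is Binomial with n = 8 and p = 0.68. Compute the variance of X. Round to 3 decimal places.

Per component, I: μ=-3.3, E[X²]=13.45; II: μ=4.3, E[X²]=22.79; III: μ=0.3, E[X²]=9.7; IV: μ=5.44, E[X²]=31.3344.
E[X] = 0.25·-3.3 + 0.25·4.3 + 0.25·0.3 + 0.25·5.44 = 1.685.
E[X²] = 0.25·13.45 + 0.25·22.79 + 0.25·9.7 + 0.25·31.3344 = 19.3186.
Var(X) = E[X²] − (E[X])² = 19.3186 − 2.83923 = 16.4794.

16.479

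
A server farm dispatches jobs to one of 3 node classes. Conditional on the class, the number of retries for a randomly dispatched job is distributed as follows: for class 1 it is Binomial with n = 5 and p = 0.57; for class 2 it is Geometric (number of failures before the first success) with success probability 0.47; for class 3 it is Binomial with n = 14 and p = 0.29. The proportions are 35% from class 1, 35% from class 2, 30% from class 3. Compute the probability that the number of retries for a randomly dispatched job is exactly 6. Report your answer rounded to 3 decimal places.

0.038

Conditional on each class, P(X = 6): 1: 0; 2: 0.0104172; 3: 0.115348.
By total probability, P(X = 6) = 0.35·0 + 0.35·0.0104172 + 0.3·0.115348 = 0.0382504.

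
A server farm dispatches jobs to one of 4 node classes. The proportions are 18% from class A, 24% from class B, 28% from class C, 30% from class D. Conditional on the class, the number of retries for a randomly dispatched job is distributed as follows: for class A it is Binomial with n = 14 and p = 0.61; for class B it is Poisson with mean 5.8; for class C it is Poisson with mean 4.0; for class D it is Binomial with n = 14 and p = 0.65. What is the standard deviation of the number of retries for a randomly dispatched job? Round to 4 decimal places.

Per component, A: μ=8.54, E[X²]=76.2622; B: μ=5.8, E[X²]=39.44; C: μ=4, E[X²]=20; D: μ=9.1, E[X²]=85.995.
E[X] = 0.18·8.54 + 0.24·5.8 + 0.28·4 + 0.3·9.1 = 6.7792.
E[X²] = 0.18·76.2622 + 0.24·39.44 + 0.28·20 + 0.3·85.995 = 54.5913.
Var(X) = E[X²] − (E[X])² = 54.5913 − 45.9576 = 8.63374.
SD(X) = √8.63374 = 2.93832.

2.9383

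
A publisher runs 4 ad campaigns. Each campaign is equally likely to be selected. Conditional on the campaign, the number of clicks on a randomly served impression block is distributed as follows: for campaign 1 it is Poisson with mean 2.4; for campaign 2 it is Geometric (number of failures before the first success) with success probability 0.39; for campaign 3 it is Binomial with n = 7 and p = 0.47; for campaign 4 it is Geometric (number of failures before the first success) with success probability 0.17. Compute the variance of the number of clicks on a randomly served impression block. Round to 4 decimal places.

Per component, 1: μ=2.4, E[X²]=8.16; 2: μ=1.5641, E[X²]=6.45694; 3: μ=3.29, E[X²]=12.5678; 4: μ=4.88235, E[X²]=52.5571.
E[X] = 0.25·2.4 + 0.25·1.5641 + 0.25·3.29 + 0.25·4.88235 = 3.03411.
E[X²] = 0.25·8.16 + 0.25·6.45694 + 0.25·12.5678 + 0.25·52.5571 = 19.9355.
Var(X) = E[X²] − (E[X])² = 19.9355 − 9.20585 = 10.7296.

10.7296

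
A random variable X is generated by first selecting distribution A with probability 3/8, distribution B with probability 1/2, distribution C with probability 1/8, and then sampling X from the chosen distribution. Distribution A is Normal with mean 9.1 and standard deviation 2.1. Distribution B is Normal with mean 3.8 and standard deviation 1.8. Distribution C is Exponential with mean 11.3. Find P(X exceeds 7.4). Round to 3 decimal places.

0.373

Conditional on each component, P(X > 7.4): A: 0.790893; B: 0.0227501; C: 0.519511.
By total probability, P(X > 7.4) = 0.375·0.790893 + 0.5·0.0227501 + 0.125·0.519511 = 0.372899.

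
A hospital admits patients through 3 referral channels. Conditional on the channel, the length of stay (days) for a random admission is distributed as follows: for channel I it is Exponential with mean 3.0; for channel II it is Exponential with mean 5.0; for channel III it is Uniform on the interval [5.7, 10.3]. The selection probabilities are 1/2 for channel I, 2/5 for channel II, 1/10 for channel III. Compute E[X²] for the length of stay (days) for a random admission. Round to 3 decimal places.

For each component E[X²] = Var + (mean)², giving I: 18; II: 50; III: 65.7633.
Overall E[X²] = 0.5·18 + 0.4·50 + 0.1·65.7633 = 35.5763.

35.576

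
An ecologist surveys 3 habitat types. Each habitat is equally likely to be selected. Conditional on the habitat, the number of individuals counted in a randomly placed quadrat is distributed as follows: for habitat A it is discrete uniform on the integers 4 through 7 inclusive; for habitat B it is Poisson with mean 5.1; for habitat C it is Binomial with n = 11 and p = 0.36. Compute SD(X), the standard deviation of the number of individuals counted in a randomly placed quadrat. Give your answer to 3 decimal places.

1.840

Per component, A: μ=5.5, E[X²]=31.5; B: μ=5.1, E[X²]=31.11; C: μ=3.96, E[X²]=18.216.
E[X] = 0.333333·5.5 + 0.333333·5.1 + 0.333333·3.96 = 4.85333.
E[X²] = 0.333333·31.5 + 0.333333·31.11 + 0.333333·18.216 = 26.942.
Var(X) = E[X²] − (E[X])² = 26.942 − 23.5548 = 3.38716.
SD(X) = √3.38716 = 1.84042.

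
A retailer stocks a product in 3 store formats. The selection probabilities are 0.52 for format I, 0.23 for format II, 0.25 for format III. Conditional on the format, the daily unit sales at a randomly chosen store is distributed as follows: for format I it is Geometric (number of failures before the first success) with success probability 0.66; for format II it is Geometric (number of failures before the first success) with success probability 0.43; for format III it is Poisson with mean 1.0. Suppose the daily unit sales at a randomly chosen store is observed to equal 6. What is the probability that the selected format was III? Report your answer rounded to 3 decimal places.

Likelihoods P(X=6 | ·): I: 0.00101957; II: 0.0147475; III: 0.000510944.
Posterior ∝ prior × likelihood. Numerator for III: 0.25·0.000510944 = 0.000127736.
Normalizing constant: 0.52·0.00101957 + 0.23·0.0147475 + 0.25·0.000510944 = 0.00404983.
P(III | observation) = 0.000127736 / 0.00404983 = 0.031541.

0.032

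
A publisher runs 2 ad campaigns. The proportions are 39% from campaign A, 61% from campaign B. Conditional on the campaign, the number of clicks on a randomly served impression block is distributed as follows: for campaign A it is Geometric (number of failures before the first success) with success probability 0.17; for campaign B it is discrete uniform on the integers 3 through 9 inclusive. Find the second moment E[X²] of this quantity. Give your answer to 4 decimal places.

For each component E[X²] = Var + (mean)², giving A: 52.5571; B: 40.
Overall E[X²] = 0.39·52.5571 + 0.61·40 = 44.8973.

44.8973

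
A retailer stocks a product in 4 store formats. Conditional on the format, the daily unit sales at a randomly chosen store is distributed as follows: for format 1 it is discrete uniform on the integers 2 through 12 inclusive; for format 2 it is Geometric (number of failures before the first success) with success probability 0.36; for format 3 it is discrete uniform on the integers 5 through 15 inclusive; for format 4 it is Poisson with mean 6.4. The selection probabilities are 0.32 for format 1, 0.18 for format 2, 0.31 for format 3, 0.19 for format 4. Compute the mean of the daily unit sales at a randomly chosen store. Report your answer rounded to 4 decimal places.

6.8760

Component means — 1: 7; 2: 1.77778; 3: 10; 4: 6.4.
E[X] = 0.32·7 + 0.18·1.77778 + 0.31·10 + 0.19·6.4 = 6.876.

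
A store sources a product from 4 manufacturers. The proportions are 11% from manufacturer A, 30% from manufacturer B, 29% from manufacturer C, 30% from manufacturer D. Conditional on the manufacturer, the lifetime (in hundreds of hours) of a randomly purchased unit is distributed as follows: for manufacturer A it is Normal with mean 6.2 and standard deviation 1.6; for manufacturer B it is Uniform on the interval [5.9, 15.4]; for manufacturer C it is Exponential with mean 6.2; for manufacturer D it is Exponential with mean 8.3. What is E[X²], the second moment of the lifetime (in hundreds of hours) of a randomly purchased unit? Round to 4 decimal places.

For each component E[X²] = Var + (mean)², giving A: 41; B: 120.943; C: 76.88; D: 137.78.
Overall E[X²] = 0.11·41 + 0.3·120.943 + 0.29·76.88 + 0.3·137.78 = 104.422.

104.4222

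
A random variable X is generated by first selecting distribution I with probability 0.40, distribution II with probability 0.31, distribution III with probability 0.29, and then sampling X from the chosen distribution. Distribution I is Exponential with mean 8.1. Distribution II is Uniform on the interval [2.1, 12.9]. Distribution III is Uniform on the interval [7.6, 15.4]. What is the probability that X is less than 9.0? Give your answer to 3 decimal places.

0.518

Conditional on each component, P(X < 9.0): I: 0.670807; II: 0.638889; III: 0.179487.
By total probability, P(X < 9.0) = 0.4·0.670807 + 0.31·0.638889 + 0.29·0.179487 = 0.51843.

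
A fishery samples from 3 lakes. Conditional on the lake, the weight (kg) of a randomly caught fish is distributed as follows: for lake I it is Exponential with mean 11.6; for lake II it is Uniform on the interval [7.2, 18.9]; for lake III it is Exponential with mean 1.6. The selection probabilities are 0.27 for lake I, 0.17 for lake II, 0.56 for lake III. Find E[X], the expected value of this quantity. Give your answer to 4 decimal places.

6.2465

Component means — I: 11.6; II: 13.05; III: 1.6.
E[X] = 0.27·11.6 + 0.17·13.05 + 0.56·1.6 = 6.2465.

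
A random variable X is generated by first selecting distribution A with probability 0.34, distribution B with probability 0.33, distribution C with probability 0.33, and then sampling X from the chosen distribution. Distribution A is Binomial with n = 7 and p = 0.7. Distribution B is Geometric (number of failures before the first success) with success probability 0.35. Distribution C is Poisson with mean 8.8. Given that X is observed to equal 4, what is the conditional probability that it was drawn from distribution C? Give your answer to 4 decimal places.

Likelihoods P(X=4 | ·): A: 0.226895; B: 0.0624772; C: 0.0376641.
Posterior ∝ prior × likelihood. Numerator for C: 0.33·0.0376641 = 0.0124292.
Normalizing constant: 0.34·0.226895 + 0.33·0.0624772 + 0.33·0.0376641 = 0.110191.
P(C | observation) = 0.0124292 / 0.110191 = 0.112797.

0.1128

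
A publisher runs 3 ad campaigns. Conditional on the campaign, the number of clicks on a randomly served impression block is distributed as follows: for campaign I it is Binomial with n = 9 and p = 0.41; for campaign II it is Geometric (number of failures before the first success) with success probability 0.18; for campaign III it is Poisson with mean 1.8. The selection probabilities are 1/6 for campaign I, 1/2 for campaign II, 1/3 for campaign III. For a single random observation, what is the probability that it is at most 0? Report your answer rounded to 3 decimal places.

0.147

Conditional on each campaign, P(X ≤ 0): I: 0.008663; II: 0.18; III: 0.165299.
By total probability, P(X ≤ 0) = 0.166667·0.008663 + 0.5·0.18 + 0.333333·0.165299 = 0.146543.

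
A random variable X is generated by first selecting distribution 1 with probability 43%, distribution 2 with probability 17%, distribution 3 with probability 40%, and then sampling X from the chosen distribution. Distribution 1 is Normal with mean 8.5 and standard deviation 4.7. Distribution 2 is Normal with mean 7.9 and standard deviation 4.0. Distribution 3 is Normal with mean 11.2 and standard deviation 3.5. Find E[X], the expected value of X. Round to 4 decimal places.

Component means — 1: 8.5; 2: 7.9; 3: 11.2.
E[X] = 0.43·8.5 + 0.17·7.9 + 0.4·11.2 = 9.478.

9.4780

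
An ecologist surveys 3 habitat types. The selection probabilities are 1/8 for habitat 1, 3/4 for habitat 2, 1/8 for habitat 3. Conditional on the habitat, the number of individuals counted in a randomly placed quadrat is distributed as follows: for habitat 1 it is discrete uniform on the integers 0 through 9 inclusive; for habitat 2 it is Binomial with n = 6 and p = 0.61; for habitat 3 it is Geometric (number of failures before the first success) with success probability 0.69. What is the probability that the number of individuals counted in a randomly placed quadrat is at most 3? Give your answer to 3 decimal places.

0.500

Conditional on each habitat, P(X ≤ 3): 1: 0.4; 2: 0.434951; 3: 0.990765.
By total probability, P(X ≤ 3) = 0.125·0.4 + 0.75·0.434951 + 0.125·0.990765 = 0.500059.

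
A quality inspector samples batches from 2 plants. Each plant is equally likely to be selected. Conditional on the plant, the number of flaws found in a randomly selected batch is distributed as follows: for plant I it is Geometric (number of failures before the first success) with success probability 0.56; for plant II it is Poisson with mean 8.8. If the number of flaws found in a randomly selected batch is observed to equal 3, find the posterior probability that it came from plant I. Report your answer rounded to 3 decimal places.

0.736

Likelihoods P(X=3 | ·): I: 0.047703; II: 0.0171201.
Posterior ∝ prior × likelihood. Numerator for I: 0.5·0.047703 = 0.0238515.
Normalizing constant: 0.5·0.047703 + 0.5·0.0171201 = 0.0324116.
P(I | observation) = 0.0238515 / 0.0324116 = 0.735896.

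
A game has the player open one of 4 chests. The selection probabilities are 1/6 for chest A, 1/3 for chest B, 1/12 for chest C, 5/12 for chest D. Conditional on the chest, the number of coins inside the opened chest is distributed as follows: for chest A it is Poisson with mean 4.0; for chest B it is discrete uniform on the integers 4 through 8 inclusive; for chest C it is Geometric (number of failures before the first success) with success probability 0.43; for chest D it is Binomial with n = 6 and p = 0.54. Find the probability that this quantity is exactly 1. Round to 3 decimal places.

Conditional on each chest, P(X = 1): A: 0.0732626; B: 0; C: 0.2451; D: 0.066732.
By total probability, P(X = 1) = 0.166667·0.0732626 + 0.333333·0 + 0.0833333·0.2451 + 0.416667·0.066732 = 0.0604404.

0.060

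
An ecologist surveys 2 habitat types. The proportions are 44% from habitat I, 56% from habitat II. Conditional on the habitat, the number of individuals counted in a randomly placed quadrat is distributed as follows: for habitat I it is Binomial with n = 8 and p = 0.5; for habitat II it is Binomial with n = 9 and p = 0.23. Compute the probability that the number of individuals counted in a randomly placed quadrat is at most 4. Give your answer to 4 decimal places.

0.8206

Conditional on each habitat, P(X ≤ 4): I: 0.636719; II: 0.965032.
By total probability, P(X ≤ 4) = 0.44·0.636719 + 0.56·0.965032 = 0.820574.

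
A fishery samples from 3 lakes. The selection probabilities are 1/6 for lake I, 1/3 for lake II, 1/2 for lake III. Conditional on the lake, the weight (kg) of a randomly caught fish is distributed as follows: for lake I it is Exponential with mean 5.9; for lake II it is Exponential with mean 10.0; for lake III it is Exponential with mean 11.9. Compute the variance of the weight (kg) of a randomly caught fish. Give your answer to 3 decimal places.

114.476

Per component, I: μ=5.9, E[X²]=69.62; II: μ=10, E[X²]=200; III: μ=11.9, E[X²]=283.22.
E[X] = 0.166667·5.9 + 0.333333·10 + 0.5·11.9 = 10.2667.
E[X²] = 0.166667·69.62 + 0.333333·200 + 0.5·283.22 = 219.88.
Var(X) = E[X²] − (E[X])² = 219.88 − 105.404 = 114.476.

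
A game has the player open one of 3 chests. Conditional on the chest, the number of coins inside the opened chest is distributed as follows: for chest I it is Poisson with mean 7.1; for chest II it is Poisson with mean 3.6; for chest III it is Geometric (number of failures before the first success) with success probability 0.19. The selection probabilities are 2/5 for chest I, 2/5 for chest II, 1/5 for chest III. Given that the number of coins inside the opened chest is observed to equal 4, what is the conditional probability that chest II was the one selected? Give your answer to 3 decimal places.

Likelihoods P(X=4 | ·): I: 0.0873638; II: 0.191222; III: 0.0817888.
Posterior ∝ prior × likelihood. Numerator for II: 0.4·0.191222 = 0.0764889.
Normalizing constant: 0.4·0.0873638 + 0.4·0.191222 + 0.2·0.0817888 = 0.127792.
P(II | observation) = 0.0764889 / 0.127792 = 0.598542.

0.599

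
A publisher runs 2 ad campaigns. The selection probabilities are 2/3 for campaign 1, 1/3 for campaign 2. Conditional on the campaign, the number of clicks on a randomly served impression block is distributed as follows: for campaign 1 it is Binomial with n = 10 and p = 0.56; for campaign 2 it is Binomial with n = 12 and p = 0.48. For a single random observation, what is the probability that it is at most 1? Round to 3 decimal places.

Conditional on each campaign, P(X ≤ 1): 1: 0.00373346; 2: 0.00472059.
By total probability, P(X ≤ 1) = 0.666667·0.00373346 + 0.333333·0.00472059 = 0.0040625.

0.004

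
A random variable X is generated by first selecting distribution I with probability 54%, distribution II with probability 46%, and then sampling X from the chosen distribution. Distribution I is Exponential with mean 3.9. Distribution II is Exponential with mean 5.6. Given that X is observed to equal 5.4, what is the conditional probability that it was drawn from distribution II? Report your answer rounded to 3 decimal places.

Likelihoods f(5.4 | ·): I: 0.0642103; II: 0.0680813.
Posterior ∝ prior × likelihood. Numerator for II: 0.46·0.0680813 = 0.0313174.
Normalizing constant: 0.54·0.0642103 + 0.46·0.0680813 = 0.065991.
P(II | observation) = 0.0313174 / 0.065991 = 0.474571.

0.475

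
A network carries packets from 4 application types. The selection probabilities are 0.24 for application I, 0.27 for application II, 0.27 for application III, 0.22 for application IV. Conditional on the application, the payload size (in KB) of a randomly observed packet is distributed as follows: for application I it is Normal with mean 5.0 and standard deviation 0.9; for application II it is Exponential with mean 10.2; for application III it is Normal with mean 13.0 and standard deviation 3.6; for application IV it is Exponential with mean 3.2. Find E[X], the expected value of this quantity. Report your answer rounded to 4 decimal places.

8.1680

Component means — I: 5; II: 10.2; III: 13; IV: 3.2.
E[X] = 0.24·5 + 0.27·10.2 + 0.27·13 + 0.22·3.2 = 8.168.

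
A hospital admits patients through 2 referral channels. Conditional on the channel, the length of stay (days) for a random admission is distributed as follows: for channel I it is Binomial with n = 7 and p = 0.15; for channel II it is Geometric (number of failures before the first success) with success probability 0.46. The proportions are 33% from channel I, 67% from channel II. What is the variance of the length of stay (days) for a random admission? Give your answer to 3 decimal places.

Per component, I: μ=1.05, E[X²]=1.995; II: μ=1.17391, E[X²]=3.93006.
E[X] = 0.33·1.05 + 0.67·1.17391 = 1.13302.
E[X²] = 0.33·1.995 + 0.67·3.93006 = 3.29149.
Var(X) = E[X²] − (E[X])² = 3.29149 − 1.28374 = 2.00775.

2.008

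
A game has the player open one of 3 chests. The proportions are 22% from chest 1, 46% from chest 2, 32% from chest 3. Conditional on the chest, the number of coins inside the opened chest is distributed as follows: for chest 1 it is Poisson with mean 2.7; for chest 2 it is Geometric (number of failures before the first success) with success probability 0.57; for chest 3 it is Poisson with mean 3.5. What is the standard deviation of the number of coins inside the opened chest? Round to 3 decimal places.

1.965

Per component, 1: μ=2.7, E[X²]=9.99; 2: μ=0.754386, E[X²]=1.89258; 3: μ=3.5, E[X²]=15.75.
E[X] = 0.22·2.7 + 0.46·0.754386 + 0.32·3.5 = 2.06102.
E[X²] = 0.22·9.99 + 0.46·1.89258 + 0.32·15.75 = 8.10839.
Var(X) = E[X²] − (E[X])² = 8.10839 − 4.24779 = 3.86059.
SD(X) = √3.86059 = 1.96484.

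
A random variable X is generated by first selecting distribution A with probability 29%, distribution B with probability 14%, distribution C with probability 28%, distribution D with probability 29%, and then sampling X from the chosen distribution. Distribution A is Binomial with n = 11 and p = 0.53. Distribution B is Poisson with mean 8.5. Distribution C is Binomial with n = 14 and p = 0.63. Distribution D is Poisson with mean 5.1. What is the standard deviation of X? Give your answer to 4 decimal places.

2.6523

Per component, A: μ=5.83, E[X²]=36.729; B: μ=8.5, E[X²]=80.75; C: μ=8.82, E[X²]=81.0558; D: μ=5.1, E[X²]=31.11.
E[X] = 0.29·5.83 + 0.14·8.5 + 0.28·8.82 + 0.29·5.1 = 6.8293.
E[X²] = 0.29·36.729 + 0.14·80.75 + 0.28·81.0558 + 0.29·31.11 = 53.6739.
Var(X) = E[X²] − (E[X])² = 53.6739 − 46.6393 = 7.0346.
SD(X) = √7.0346 = 2.65228.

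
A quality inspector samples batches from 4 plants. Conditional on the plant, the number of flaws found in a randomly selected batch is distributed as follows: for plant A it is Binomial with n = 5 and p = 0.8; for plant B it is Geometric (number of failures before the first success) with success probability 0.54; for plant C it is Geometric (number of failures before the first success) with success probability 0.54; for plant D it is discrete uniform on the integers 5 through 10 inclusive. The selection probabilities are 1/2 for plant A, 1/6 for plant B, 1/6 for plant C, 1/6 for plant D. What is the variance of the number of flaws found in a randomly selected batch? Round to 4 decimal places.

Per component, A: μ=4, E[X²]=16.8; B: μ=0.851852, E[X²]=2.30316; C: μ=0.851852, E[X²]=2.30316; D: μ=7.5, E[X²]=59.1667.
E[X] = 0.5·4 + 0.166667·0.851852 + 0.166667·0.851852 + 0.166667·7.5 = 3.53395.
E[X²] = 0.5·16.8 + 0.166667·2.30316 + 0.166667·2.30316 + 0.166667·59.1667 = 19.0288.
Var(X) = E[X²] − (E[X])² = 19.0288 − 12.4888 = 6.54002.

6.5400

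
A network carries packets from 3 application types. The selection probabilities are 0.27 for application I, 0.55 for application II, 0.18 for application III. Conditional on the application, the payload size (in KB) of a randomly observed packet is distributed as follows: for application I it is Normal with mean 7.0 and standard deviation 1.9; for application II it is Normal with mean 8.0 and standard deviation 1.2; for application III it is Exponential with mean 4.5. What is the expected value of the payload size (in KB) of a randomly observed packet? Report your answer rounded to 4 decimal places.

7.1000

Component means — I: 7; II: 8; III: 4.5.
E[X] = 0.27·7 + 0.55·8 + 0.18·4.5 = 7.1.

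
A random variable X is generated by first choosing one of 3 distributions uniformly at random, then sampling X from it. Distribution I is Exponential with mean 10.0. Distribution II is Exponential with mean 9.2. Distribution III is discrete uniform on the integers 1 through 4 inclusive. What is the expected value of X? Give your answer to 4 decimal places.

Component means — I: 10; II: 9.2; III: 2.5.
E[X] = 0.333333·10 + 0.333333·9.2 + 0.333333·2.5 = 7.23333.

7.2333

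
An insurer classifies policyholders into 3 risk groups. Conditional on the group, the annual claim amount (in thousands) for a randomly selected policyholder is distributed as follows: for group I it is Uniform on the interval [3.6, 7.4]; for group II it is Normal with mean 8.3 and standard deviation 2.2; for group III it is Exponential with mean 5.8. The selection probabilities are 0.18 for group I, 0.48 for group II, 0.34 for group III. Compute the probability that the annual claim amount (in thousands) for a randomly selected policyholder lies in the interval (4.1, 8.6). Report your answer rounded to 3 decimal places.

0.499

Conditional on each group, P(4.1 < X < 8.6): I: 0.868421; II: 0.526108; III: 0.266162.
By total probability, P(4.1 < X < 8.6) = 0.18·0.868421 + 0.48·0.526108 + 0.34·0.266162 = 0.499343.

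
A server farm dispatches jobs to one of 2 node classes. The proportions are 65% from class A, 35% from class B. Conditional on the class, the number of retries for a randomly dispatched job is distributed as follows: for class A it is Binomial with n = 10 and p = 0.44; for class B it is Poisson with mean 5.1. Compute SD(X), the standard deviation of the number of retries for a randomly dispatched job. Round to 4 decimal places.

Per component, A: μ=4.4, E[X²]=21.824; B: μ=5.1, E[X²]=31.11.
E[X] = 0.65·4.4 + 0.35·5.1 = 4.645.
E[X²] = 0.65·21.824 + 0.35·31.11 = 25.0741.
Var(X) = E[X²] − (E[X])² = 25.0741 − 21.576 = 3.49808.
SD(X) = √3.49808 = 1.87031.

1.8703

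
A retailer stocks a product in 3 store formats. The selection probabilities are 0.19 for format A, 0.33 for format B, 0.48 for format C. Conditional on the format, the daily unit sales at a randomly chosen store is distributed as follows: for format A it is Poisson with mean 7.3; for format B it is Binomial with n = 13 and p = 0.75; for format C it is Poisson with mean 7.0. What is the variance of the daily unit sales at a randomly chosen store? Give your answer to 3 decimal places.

7.134

Per component, A: μ=7.3, E[X²]=60.59; B: μ=9.75, E[X²]=97.5; C: μ=7, E[X²]=56.
E[X] = 0.19·7.3 + 0.33·9.75 + 0.48·7 = 7.9645.
E[X²] = 0.19·60.59 + 0.33·97.5 + 0.48·56 = 70.5671.
Var(X) = E[X²] − (E[X])² = 70.5671 − 63.4333 = 7.13384.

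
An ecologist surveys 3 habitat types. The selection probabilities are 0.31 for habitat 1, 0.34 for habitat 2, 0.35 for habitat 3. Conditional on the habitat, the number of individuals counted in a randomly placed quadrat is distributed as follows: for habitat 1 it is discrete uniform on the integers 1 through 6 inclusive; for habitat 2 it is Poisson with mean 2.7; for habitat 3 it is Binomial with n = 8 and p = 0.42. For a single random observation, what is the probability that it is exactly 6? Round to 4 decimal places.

0.0821

Conditional on each habitat, P(X = 6): 1: 0.166667; 2: 0.0361622; 3: 0.0517023.
By total probability, P(X = 6) = 0.31·0.166667 + 0.34·0.0361622 + 0.35·0.0517023 = 0.0820576.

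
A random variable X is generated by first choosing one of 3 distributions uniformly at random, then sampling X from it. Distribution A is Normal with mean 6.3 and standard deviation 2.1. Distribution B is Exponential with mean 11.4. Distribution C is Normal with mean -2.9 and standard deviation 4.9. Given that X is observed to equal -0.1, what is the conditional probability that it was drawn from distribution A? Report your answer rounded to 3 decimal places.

0.026

Likelihoods f(-0.1 | ·): A: 0.00182739; B: 0; C: 0.0691526.
Posterior ∝ prior × likelihood. Numerator for A: 0.333333·0.00182739 = 0.00060913.
Normalizing constant: 0.333333·0.00182739 + 0.333333·0 + 0.333333·0.0691526 = 0.02366.
P(A | observation) = 0.00060913 / 0.02366 = 0.0257451.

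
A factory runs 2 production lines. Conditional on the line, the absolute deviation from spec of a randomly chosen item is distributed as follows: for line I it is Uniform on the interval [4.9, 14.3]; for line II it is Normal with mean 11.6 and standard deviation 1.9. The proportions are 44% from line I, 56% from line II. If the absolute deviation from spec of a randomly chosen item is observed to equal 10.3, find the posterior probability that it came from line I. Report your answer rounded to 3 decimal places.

Likelihoods f(10.3 | ·): I: 0.106383; II: 0.16615.
Posterior ∝ prior × likelihood. Numerator for I: 0.44·0.106383 = 0.0468085.
Normalizing constant: 0.44·0.106383 + 0.56·0.16615 = 0.139852.
P(I | observation) = 0.0468085 / 0.139852 = 0.334699.

0.335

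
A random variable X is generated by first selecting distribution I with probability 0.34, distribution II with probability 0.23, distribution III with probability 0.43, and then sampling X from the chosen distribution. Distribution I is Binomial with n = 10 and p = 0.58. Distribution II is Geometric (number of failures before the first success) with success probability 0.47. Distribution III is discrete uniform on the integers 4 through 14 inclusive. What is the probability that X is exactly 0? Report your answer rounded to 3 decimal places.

0.108

Conditional on each component, P(X = 0): I: 0.000170802; II: 0.47; III: 0.
By total probability, P(X = 0) = 0.34·0.000170802 + 0.23·0.47 + 0.43·0 = 0.108158.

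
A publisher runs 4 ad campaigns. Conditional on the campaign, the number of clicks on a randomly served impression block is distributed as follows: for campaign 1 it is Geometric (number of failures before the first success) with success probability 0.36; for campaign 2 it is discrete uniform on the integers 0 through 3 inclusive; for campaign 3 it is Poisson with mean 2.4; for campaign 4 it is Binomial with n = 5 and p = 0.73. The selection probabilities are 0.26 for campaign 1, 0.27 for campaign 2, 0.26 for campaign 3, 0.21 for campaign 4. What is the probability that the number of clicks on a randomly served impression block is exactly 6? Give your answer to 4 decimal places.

Conditional on each campaign, P(X = 6): 1: 0.024739; 2: 0; 3: 0.0240784; 4: 0.
By total probability, P(X = 6) = 0.26·0.024739 + 0.27·0 + 0.26·0.0240784 + 0.21·0 = 0.0126925.

0.0127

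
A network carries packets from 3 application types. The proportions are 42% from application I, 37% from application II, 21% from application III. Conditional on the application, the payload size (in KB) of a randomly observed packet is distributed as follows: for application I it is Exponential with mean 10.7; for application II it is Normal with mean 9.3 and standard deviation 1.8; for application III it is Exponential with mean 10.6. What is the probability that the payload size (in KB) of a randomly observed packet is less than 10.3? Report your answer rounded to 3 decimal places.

Conditional on each application, P(X < 10.3): I: 0.618108; II: 0.710743; III: 0.62156.
By total probability, P(X < 10.3) = 0.42·0.618108 + 0.37·0.710743 + 0.21·0.62156 = 0.653108.

0.653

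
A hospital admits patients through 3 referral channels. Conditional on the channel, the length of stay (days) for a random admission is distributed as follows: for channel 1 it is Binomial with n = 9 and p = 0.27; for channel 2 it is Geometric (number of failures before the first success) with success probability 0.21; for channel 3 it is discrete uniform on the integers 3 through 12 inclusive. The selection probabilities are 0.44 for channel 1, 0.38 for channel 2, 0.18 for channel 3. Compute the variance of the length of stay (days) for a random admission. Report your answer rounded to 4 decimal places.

12.3610

Per component, 1: μ=2.43, E[X²]=7.6788; 2: μ=3.7619, E[X²]=32.0658; 3: μ=7.5, E[X²]=64.5.
E[X] = 0.44·2.43 + 0.38·3.7619 + 0.18·7.5 = 3.84872.
E[X²] = 0.44·7.6788 + 0.38·32.0658 + 0.18·64.5 = 27.1737.
Var(X) = E[X²] − (E[X])² = 27.1737 − 14.8127 = 12.361.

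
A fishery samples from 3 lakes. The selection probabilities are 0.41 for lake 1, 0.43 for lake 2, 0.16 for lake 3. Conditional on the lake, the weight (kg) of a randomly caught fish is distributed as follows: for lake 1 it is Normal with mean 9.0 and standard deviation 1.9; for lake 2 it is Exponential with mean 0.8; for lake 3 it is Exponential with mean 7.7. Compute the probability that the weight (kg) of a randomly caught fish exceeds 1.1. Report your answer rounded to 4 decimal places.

0.6574

Conditional on each lake, P(X > 1.1): 1: 0.999984; 2: 0.25284; 3: 0.866878.
By total probability, P(X > 1.1) = 0.41·0.999984 + 0.43·0.25284 + 0.16·0.866878 = 0.657415.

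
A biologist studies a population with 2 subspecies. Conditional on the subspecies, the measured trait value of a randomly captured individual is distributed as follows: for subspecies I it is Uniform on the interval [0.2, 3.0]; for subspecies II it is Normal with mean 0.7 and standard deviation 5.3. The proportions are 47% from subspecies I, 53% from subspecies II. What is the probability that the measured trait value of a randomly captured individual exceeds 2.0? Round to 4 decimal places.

Conditional on each subspecies, P(X > 2.0): I: 0.357143; II: 0.403119.
By total probability, P(X > 2.0) = 0.47·0.357143 + 0.53·0.403119 = 0.38151.

0.3815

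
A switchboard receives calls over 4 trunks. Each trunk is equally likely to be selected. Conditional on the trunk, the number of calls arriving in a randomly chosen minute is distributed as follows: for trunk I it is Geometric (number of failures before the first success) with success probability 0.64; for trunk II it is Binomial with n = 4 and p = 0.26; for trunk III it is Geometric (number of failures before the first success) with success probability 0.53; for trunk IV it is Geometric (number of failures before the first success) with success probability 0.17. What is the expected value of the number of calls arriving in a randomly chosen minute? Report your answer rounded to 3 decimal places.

Component means — I: 0.5625; II: 1.04; III: 0.886792; IV: 4.88235.
E[X] = 0.25·0.5625 + 0.25·1.04 + 0.25·0.886792 + 0.25·4.88235 = 1.84291.

1.843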